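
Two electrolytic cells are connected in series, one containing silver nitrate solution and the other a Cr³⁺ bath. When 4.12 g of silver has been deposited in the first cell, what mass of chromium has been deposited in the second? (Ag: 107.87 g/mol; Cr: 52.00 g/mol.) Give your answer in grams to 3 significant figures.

n(Ag) = 4.12 / 107.87 = 0.03819 mol
Ag⁺ + e⁻ → Ag, so n(e⁻) = 0.03819 mol
Same current for the same time ⇒ same n(e⁻) = 0.03819 mol in both cells.
Cr³⁺ + 3e⁻ → Cr, so n(Cr) = 0.03819 / 3 = 0.01273 mol
m(Cr) = 0.01273 × 52.00 = 0.662 g

0.662 g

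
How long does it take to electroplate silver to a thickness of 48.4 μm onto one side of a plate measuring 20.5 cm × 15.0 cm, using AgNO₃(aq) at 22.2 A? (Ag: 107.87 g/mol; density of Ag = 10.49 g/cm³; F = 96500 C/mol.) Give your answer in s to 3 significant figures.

629 s

Plated area = 20.5 × 15.0 = 307.5 cm²
Volume = 307.5 × 48.4×10⁻⁴ cm = 1.488 cm³
m(Ag) = 1.488 × 10.49 = 15.61 g
n(Ag) = 15.61 / 107.87 = 0.1447 mol; n(e⁻) = 0.1447 mol
Q = 0.1447 × 96500 = 13960 C
t = 13960 / 22.2 = 628.8 s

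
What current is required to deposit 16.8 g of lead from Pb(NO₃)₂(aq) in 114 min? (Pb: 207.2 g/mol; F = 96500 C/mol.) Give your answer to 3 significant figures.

n(Pb) = 16.8 / 207.2 = 0.08108 mol
Pb²⁺ + 2e⁻ → Pb, so n(e⁻) = 2 × 0.08108 = 0.1622 mol
Q = 0.1622 × 96500 = 15650 C
I = Q / t = 15650 / 6840 s = 2.29 A

2.29 A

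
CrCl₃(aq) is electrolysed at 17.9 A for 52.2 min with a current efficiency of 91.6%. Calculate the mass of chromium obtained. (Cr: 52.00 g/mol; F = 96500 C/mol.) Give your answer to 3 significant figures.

Q = 17.9 × 3132 = 56060 C
n(e⁻) = 56060 / 96500 = 0.5809 mol
Cr³⁺ + 3e⁻ → Cr, so theoretical m(Cr) = 0.1936 × 52.00 = 10.07 g
Actual mass = 91.6% × 10.07 = 9.22 g

9.22 g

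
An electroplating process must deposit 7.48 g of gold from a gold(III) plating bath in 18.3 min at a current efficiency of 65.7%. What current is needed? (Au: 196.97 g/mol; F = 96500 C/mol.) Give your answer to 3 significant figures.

n(Au) = 7.48 / 196.97 = 0.03798 mol
Au³⁺ + 3e⁻ → Au, so n(e⁻) = 3 × 0.03798 = 0.1139 mol
Q = 0.1139 × 96500 / 0.657 = 16730 C
I = Q / t = 16730 / 1098 s = 15.2 A

15.2 A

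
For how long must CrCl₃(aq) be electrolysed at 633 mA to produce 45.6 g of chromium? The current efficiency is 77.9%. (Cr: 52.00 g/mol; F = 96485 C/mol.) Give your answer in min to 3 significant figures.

n(Cr) = 45.6 / 52.00 = 0.8769 mol
Cr³⁺ + 3e⁻ → Cr, so n(e⁻) = 3 × 0.8769 = 2.631 mol
Q = 2.631 × 96485 / 0.779 = 3.259×10^5 C
t = Q / I = 3.259×10^5 / 0.633 = 5.148×10^5 s = 8580 min

8580 min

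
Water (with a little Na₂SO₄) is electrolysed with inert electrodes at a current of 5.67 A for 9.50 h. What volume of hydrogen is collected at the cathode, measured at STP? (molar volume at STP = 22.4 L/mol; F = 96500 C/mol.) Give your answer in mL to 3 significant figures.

Q = 5.67 A × 34200 s = 1.939×10^5 C
n(e⁻) = Q/F = 1.939×10^5/96500 = 2.009 mol
2H⁺ + 2e⁻ → H₂, so n(H₂) = 2.009 / 2 = 1.005 mol
V = 1.005 × 22.4 = 22.51 L
= 22500 mL

22500 mL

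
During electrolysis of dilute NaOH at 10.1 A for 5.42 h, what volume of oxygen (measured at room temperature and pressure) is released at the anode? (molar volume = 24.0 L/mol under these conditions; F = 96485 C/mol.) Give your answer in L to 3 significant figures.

Charge passed = 10.1 × 19512 = 1.971×10^5 C
Moles of electrons = 1.971×10^5 / 96485 = 2.043 mol
2H₂O → O₂ + 4H⁺ + 4e⁻, so n(O₂) = 2.043 / 4 = 0.5108 mol
V = 0.5108 × 24.0 = 12.26 L

12.3 L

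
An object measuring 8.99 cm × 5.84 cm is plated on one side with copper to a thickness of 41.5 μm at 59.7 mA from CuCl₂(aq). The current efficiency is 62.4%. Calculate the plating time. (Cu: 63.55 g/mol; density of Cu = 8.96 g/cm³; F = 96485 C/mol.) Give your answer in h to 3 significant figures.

44.2 h

Plated area = 8.99 × 5.84 = 52.50 cm²
Volume = 52.50 × 41.5×10⁻⁴ cm = 0.2179 cm³
m(Cu) = 0.2179 × 8.96 = 1.952 g
n(Cu) = 1.952 / 63.55 = 0.03072 mol; n(e⁻) = 2 × 0.03072 = 0.06144 mol
Q = 0.06144 × 96485 / 0.624 = 9500 C
t = 9500 / 0.0597 = 1.591×10^5 s = 44.2 h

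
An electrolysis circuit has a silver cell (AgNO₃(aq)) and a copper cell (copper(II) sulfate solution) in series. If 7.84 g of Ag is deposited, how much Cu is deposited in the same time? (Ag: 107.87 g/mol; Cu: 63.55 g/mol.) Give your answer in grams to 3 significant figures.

2.31 g

n(Ag) = 7.84 / 107.87 = 0.07268 mol
Ag⁺ + e⁻ → Ag, so n(e⁻) = 0.07268 mol
The cells are in series, so the same charge (and hence the same n(e⁻) = 0.07268 mol) passes through both.
Cu²⁺ + 2e⁻ → Cu, so n(Cu) = 0.07268 / 2 = 0.03634 mol
m(Cu) = 0.03634 × 63.55 = 2.31 g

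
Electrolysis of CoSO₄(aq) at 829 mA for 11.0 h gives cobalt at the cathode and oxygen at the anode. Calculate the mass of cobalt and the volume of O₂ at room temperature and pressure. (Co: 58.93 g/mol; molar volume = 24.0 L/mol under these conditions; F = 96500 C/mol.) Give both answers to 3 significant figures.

Q = 0.829 × 39600 = 32830 C; n(e⁻) = 32830 / 96500 = 0.3402 mol
Cathode: Co²⁺ + 2e⁻ → Co → n(Co) = 0.3402/2 = 0.1701 mol → 10.0 g
Anode: 2H₂O → O₂ + 4H⁺ + 4e⁻ → n(O₂) = 0.3402/4 = 0.08505 mol → 2.04 L

10.0 g Co; 2.04 L O₂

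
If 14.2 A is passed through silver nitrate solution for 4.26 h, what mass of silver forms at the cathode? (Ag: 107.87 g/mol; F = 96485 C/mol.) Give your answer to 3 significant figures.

243 g

Charge passed = 14.2 × 15336 = 2.178×10^5 C
Moles of electrons = 2.178×10^5 / 96485 = 2.257 mol
Ag⁺ + e⁻ → Ag, so n(Ag) = 2.257 mol
m = 2.257 × 107.87 = 243 g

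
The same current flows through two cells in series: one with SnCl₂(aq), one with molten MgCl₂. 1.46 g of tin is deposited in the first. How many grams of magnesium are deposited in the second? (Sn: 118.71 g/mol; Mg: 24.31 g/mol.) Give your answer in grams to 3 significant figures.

n(Sn) = 1.46 / 118.71 = 0.01230 mol
Sn²⁺ + 2e⁻ → Sn, so n(e⁻) = 2 × 0.01230 = 0.02460 mol
In series, the same 0.02460 mol of electrons flows through the second cell.
Mg²⁺ + 2e⁻ → Mg, so n(Mg) = 0.02460 / 2 = 0.01230 mol
m(Mg) = 0.01230 × 24.31 = 0.299 g

0.299 g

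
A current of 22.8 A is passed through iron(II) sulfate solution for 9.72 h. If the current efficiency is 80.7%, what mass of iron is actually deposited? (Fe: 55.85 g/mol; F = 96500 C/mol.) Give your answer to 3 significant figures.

Q = 22.8 × 34992 = 7.978×10^5 C
n(e⁻) = 7.978×10^5 / 96500 = 8.267 mol
Fe²⁺ + 2e⁻ → Fe, so theoretical m(Fe) = 4.134 × 55.85 = 230.9 g
Actual mass = 80.7% × 230.9 = 186 g

186 g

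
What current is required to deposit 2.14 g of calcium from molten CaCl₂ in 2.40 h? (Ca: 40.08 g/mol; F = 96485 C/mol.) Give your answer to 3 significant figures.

n(Ca) = 2.14 / 40.08 = 0.05339 mol
Ca²⁺ + 2e⁻ → Ca, so n(e⁻) = 2 × 0.05339 = 0.1068 mol
Q = 0.1068 × 96485 = 10300 C
I = Q / t = 10300 / 8640 s = 1.19 A

1.19 A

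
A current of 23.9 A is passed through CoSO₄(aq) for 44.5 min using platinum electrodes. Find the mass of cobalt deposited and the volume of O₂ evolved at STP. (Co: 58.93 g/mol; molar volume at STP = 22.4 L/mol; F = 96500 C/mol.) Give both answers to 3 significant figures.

19.5 g Co; 3.70 L O₂

Q = 23.9 × 2670 = 63810 C; n(e⁻) = 63810 / 96500 = 0.6612 mol
Cathode: Co²⁺ + 2e⁻ → Co → n(Co) = 0.6612/2 = 0.3306 mol → 19.5 g
Anode: 2H₂O → O₂ + 4H⁺ + 4e⁻ → n(O₂) = 0.6612/4 = 0.1653 mol → 3.70 L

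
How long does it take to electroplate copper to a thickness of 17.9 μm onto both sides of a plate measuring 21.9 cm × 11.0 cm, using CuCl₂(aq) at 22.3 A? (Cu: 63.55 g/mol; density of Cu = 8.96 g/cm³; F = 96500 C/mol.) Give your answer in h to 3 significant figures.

Plated area = 2 × 21.9 × 11.0 = 481.8 cm²
Volume = 481.8 × 17.9×10⁻⁴ cm = 0.8624 cm³
m(Cu) = 0.8624 × 8.96 = 7.727 g
n(Cu) = 7.727 / 63.55 = 0.1216 mol; n(e⁻) = 2 × 0.1216 = 0.2432 mol
Q = 0.2432 × 96500 = 23470 C
t = 23470 / 22.3 = 1052 s = 0.292 h

0.292 h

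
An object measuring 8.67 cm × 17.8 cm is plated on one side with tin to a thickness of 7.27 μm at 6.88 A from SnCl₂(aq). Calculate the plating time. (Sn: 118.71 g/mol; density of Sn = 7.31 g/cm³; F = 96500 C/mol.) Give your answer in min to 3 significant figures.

3.23 min

Plated area = 8.67 × 17.8 = 154.3 cm²
Volume = 154.3 × 7.27×10⁻⁴ cm = 0.1122 cm³
m(Sn) = 0.1122 × 7.31 = 0.8202 g
n(Sn) = 0.8202 / 118.71 = 0.006909 mol; n(e⁻) = 2 × 0.006909 = 0.01382 mol
Q = 0.01382 × 96500 = 1334 C
t = 1334 / 6.88 = 193.9 s = 3.23 min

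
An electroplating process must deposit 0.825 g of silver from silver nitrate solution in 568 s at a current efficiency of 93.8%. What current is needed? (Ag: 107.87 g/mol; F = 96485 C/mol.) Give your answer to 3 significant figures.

1.39 A

n(Ag) = 0.825 / 107.87 = 0.007648 mol
Ag⁺ + e⁻ → Ag, so n(e⁻) = 0.007648 mol
Q = 0.007648 × 96485 / 0.938 = 786.7 C
I = Q / t = 786.7 / 568 s = 1.39 A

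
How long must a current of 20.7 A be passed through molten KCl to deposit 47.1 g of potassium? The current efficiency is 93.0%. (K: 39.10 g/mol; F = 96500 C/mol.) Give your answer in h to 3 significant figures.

n(K) = 47.1 / 39.10 = 1.205 mol
K⁺ + e⁻ → K, so n(e⁻) = 1.205 mol
Q = 1.205 × 96500 / 0.930 = 1.250×10^5 C
t = Q / I = 1.250×10^5 / 20.7 = 6039 s = 1.68 h

1.68 h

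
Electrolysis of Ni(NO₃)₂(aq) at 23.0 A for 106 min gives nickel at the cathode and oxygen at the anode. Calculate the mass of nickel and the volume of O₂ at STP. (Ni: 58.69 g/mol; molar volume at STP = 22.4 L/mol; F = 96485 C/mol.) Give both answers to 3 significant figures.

Q = 23.0 × 6360 = 1.463×10^5 C; n(e⁻) = 1.463×10^5 / 96485 = 1.516 mol
Cathode: Ni²⁺ + 2e⁻ → Ni → n(Ni) = 1.516/2 = 0.7580 mol → 44.5 g
Anode: 2H₂O → O₂ + 4H⁺ + 4e⁻ → n(O₂) = 1.516/4 = 0.3790 mol → 8.49 L

44.5 g Ni; 8.49 L O₂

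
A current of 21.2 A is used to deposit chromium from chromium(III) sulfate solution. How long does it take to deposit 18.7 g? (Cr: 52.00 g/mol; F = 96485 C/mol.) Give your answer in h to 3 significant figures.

1.36 h

n(Cr) = 18.7 / 52.00 = 0.3596 mol
Cr³⁺ + 3e⁻ → Cr, so n(e⁻) = 3 × 0.3596 = 1.079 mol
Q = 1.079 × 96485 = 1.041×10^5 C
t = Q / I = 1.041×10^5 / 21.2 = 4910 s = 1.36 h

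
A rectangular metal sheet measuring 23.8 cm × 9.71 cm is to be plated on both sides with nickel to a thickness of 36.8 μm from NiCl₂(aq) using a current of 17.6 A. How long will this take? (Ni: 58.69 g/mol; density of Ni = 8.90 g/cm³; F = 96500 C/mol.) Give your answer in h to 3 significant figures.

0.786 h

Plated area = 2 × 23.8 × 9.71 = 462.2 cm²
Volume = 462.2 × 36.8×10⁻⁴ cm = 1.701 cm³
m(Ni) = 1.701 × 8.90 = 15.14 g
n(Ni) = 15.14 / 58.69 = 0.2580 mol; n(e⁻) = 2 × 0.2580 = 0.5160 mol
Q = 0.5160 × 96500 = 49790 C
t = 49790 / 17.6 = 2829 s = 0.786 h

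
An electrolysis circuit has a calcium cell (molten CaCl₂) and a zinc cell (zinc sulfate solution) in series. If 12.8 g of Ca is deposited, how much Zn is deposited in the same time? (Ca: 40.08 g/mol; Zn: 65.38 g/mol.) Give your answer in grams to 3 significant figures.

n(Ca) = 12.8 / 40.08 = 0.3194 mol
Ca²⁺ + 2e⁻ → Ca, so n(e⁻) = 2 × 0.3194 = 0.6388 mol
Since the cells are in series, n(e⁻) in the Zn cell is also 0.6388 mol.
Zn²⁺ + 2e⁻ → Zn, so n(Zn) = 0.6388 / 2 = 0.3194 mol
m(Zn) = 0.3194 × 65.38 = 20.9 g

20.9 g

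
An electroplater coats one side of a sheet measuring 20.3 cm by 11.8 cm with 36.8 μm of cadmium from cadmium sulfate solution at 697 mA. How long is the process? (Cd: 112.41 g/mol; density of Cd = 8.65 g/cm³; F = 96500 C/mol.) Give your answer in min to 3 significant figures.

Plated area = 20.3 × 11.8 = 239.5 cm²
Volume = 239.5 × 36.8×10⁻⁴ cm = 0.8814 cm³
m(Cd) = 0.8814 × 8.65 = 7.624 g
n(Cd) = 7.624 / 112.41 = 0.06782 mol; n(e⁻) = 2 × 0.06782 = 0.1356 mol
Q = 0.1356 × 96500 = 13090 C
t = 13090 / 0.697 = 18780 s = 313 min

313 min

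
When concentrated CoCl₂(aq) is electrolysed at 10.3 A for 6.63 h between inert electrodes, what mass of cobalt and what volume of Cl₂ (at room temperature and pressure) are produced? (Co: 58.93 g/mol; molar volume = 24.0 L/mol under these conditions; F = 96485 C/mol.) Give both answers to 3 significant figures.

75.1 g Co; 30.6 L Cl₂

Q = 10.3 × 23868 = 2.458×10^5 C; n(e⁻) = 2.458×10^5 / 96485 = 2.548 mol
Cathode: Co²⁺ + 2e⁻ → Co → n(Co) = 2.548/2 = 1.274 mol → 75.1 g
Anode: 2Cl⁻ → Cl₂ + 2e⁻ → n(Cl₂) = 2.548/2 = 1.274 mol → 30.6 L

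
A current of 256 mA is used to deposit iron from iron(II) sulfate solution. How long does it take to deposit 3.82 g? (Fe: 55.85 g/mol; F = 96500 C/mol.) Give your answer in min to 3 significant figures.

n(Fe) = 3.82 / 55.85 = 0.06840 mol
Fe²⁺ + 2e⁻ → Fe, so n(e⁻) = 2 × 0.06840 = 0.1368 mol
Q = 0.1368 × 96500 = 13200 C
t = Q / I = 13200 / 0.256 = 51560 s = 859 min

859 min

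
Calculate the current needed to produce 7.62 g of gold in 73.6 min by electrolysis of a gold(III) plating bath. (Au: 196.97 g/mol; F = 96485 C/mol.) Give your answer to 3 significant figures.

2.54 A

n(Au) = 7.62 / 196.97 = 0.03869 mol
Au³⁺ + 3e⁻ → Au, so n(e⁻) = 3 × 0.03869 = 0.1161 mol
Q = 0.1161 × 96485 = 11200 C
I = Q / t = 11200 / 4416 s = 2.54 A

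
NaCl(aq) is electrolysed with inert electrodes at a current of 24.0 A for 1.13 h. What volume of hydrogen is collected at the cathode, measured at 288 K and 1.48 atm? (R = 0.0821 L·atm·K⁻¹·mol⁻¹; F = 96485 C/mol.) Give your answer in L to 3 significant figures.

Q = It = 24.0 × 4068 = 97630 C
n(e⁻) = Q/F = 97630/96485 = 1.012 mol
2H⁺ + 2e⁻ → H₂, so n(H₂) = 1.012 / 2 = 0.5060 mol
V = nRT/P = 0.5060 × 0.0821 × 288 / 1.48 = 8.084 L

8.08 L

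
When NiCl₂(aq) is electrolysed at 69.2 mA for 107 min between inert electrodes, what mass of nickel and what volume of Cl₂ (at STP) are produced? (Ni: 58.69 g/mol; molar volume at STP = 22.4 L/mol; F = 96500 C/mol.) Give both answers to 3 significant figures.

0.135 g Ni; 0.0516 L Cl₂

Q = 0.0692 × 6420 = 444.3 C; n(e⁻) = 444.3 / 96500 = 0.004604 mol
Cathode: Ni²⁺ + 2e⁻ → Ni → n(Ni) = 0.004604/2 = 0.002302 mol → 0.135 g
Anode: 2Cl⁻ → Cl₂ + 2e⁻ → n(Cl₂) = 0.004604/2 = 0.002302 mol → 0.0516 L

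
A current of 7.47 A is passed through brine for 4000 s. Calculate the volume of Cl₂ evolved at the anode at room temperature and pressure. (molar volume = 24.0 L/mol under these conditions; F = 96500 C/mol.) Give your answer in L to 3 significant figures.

Q = It = 7.47 × 4000 = 29880 C
Moles of electrons = 29880 / 96500 = 0.3096 mol
2Cl⁻ → Cl₂ + 2e⁻, so n(Cl₂) = 0.3096 / 2 = 0.1548 mol
V = 0.1548 × 24.0 = 3.715 L

3.72 L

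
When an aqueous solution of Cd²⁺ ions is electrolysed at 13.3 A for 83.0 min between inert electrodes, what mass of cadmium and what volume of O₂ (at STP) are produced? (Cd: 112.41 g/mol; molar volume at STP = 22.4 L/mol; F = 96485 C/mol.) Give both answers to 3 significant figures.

38.6 g Cd; 3.84 L O₂

Q = 13.3 × 4980 = 66230 C; n(e⁻) = 66230 / 96485 = 0.6864 mol
Cathode: Cd²⁺ + 2e⁻ → Cd → n(Cd) = 0.6864/2 = 0.3432 mol → 38.6 g
Anode: 2H₂O → O₂ + 4H⁺ + 4e⁻ → n(O₂) = 0.6864/4 = 0.1716 mol → 3.84 L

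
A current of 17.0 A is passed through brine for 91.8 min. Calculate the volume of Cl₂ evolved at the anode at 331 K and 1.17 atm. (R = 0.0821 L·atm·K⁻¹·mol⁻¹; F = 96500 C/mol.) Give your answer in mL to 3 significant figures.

Q = 17.0 A × 5508 s = 93640 C
n(e⁻) = 93640 / 96500 = 0.9704 mol
2Cl⁻ → Cl₂ + 2e⁻, so n(Cl₂) = 0.9704 / 2 = 0.4852 mol
V = nRT/P = 0.4852 × 0.0821 × 331 / 1.17 = 11.27 L
= 11300 mL

11300 mL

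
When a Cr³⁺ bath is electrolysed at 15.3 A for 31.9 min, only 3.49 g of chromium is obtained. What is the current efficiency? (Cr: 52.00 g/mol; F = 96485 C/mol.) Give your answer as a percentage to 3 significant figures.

Q = 15.3 × 1914 = 29280 C
n(e⁻) = 29280 / 96485 = 0.3035 mol
Cr³⁺ + 3e⁻ → Cr, so theoretical n(Cr) = 0.1012 mol → 5.262 g
Efficiency = 3.49 / 5.262 = 0.6632 = 66.3%

66.3%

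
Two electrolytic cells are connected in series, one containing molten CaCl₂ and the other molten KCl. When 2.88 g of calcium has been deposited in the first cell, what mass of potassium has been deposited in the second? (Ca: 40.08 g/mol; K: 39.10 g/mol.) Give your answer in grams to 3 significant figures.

n(Ca) = 2.88 / 40.08 = 0.07186 mol
Ca²⁺ + 2e⁻ → Ca, so n(e⁻) = 2 × 0.07186 = 0.1437 mol
In series, the same 0.1437 mol of electrons flows through the second cell.
K⁺ + e⁻ → K, so n(K) = 0.1437 mol
m(K) = 0.1437 × 39.10 = 5.62 g

5.62 g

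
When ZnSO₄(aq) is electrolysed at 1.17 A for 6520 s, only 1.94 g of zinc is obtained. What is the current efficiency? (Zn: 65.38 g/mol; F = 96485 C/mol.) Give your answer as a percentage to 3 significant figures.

Q = 1.17 × 6520 = 7628 C
n(e⁻) = 7628 / 96485 = 0.07906 mol
Zn²⁺ + 2e⁻ → Zn, so theoretical n(Zn) = 0.03953 mol → 2.584 g
Efficiency = 1.94 / 2.584 = 0.7508 = 75.1%

75.1%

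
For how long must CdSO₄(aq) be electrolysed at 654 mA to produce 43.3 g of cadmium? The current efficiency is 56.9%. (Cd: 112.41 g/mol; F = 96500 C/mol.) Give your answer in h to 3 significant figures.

n(Cd) = 43.3 / 112.41 = 0.3852 mol
Cd²⁺ + 2e⁻ → Cd, so n(e⁻) = 2 × 0.3852 = 0.7704 mol
Q = 0.7704 × 96500 / 0.569 = 1.307×10^5 C
t = Q / I = 1.307×10^5 / 0.654 = 1.998×10^5 s = 55.5 h

55.5 h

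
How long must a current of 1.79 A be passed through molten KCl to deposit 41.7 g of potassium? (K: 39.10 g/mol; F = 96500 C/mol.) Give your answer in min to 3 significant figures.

n(K) = 41.7 / 39.10 = 1.066 mol
K⁺ + e⁻ → K, so n(e⁻) = 1.066 mol
Q = 1.066 × 96500 = 1.029×10^5 C
t = Q / I = 1.029×10^5 / 1.79 = 57490 s = 958 min

958 min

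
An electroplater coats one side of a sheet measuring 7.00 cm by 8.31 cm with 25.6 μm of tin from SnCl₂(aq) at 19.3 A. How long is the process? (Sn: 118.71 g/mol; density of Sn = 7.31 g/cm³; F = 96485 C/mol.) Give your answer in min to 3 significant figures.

Plated area = 7.00 × 8.31 = 58.17 cm²
Volume = 58.17 × 25.6×10⁻⁴ cm = 0.1489 cm³
m(Sn) = 0.1489 × 7.31 = 1.088 g
n(Sn) = 1.088 / 118.71 = 0.009165 mol; n(e⁻) = 2 × 0.009165 = 0.01833 mol
Q = 0.01833 × 96485 = 1769 C
t = 1769 / 19.3 = 91.66 s = 1.53 min

1.53 min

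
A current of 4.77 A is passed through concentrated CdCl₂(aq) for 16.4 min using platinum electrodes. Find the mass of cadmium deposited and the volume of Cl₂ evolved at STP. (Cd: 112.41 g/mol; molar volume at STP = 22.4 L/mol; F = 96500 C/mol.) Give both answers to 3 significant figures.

Q = 4.77 × 984 = 4694 C; n(e⁻) = 4694 / 96500 = 0.04864 mol
Cathode: Cd²⁺ + 2e⁻ → Cd → n(Cd) = 0.04864/2 = 0.02432 mol → 2.73 g
Anode: 2Cl⁻ → Cl₂ + 2e⁻ → n(Cl₂) = 0.04864/2 = 0.02432 mol → 0.545 L

2.73 g Cd; 0.545 L Cl₂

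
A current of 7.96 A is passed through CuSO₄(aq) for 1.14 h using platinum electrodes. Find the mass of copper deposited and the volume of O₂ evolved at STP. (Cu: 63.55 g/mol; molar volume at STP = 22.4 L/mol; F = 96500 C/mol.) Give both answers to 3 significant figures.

Q = 7.96 × 4104 = 32670 C; n(e⁻) = 32670 / 96500 = 0.3385 mol
Cathode: Cu²⁺ + 2e⁻ → Cu → n(Cu) = 0.3385/2 = 0.1693 mol → 10.8 g
Anode: 2H₂O → O₂ + 4H⁺ + 4e⁻ → n(O₂) = 0.3385/4 = 0.08463 mol → 1.90 L

10.8 g Cu; 1.90 L O₂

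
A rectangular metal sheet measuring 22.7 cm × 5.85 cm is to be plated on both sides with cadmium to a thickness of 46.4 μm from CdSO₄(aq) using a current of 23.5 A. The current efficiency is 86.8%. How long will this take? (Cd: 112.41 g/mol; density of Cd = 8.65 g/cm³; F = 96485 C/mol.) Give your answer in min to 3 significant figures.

15.0 min

Plated area = 2 × 22.7 × 5.85 = 265.6 cm²
Volume = 265.6 × 46.4×10⁻⁴ cm = 1.232 cm³
m(Cd) = 1.232 × 8.65 = 10.66 g
n(Cd) = 10.66 / 112.41 = 0.09483 mol; n(e⁻) = 2 × 0.09483 = 0.1897 mol
Q = 0.1897 × 96485 / 0.868 = 21090 C
t = 21090 / 23.5 = 897.4 s = 15.0 min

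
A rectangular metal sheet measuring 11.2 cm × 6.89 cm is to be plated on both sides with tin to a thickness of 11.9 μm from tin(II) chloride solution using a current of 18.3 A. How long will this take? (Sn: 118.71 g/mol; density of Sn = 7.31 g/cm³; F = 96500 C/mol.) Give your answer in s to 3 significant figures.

119 s

Plated area = 2 × 11.2 × 6.89 = 154.3 cm²
Volume = 154.3 × 11.9×10⁻⁴ cm = 0.1836 cm³
m(Sn) = 0.1836 × 7.31 = 1.342 g
n(Sn) = 1.342 / 118.71 = 0.01130 mol; n(e⁻) = 2 × 0.01130 = 0.02260 mol
Q = 0.02260 × 96500 = 2181 C
t = 2181 / 18.3 = 119.2 s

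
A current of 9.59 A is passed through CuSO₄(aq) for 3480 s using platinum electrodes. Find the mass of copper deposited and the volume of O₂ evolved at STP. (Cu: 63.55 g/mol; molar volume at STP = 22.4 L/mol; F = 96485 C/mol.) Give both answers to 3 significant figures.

11.0 g Cu; 1.94 L O₂

Q = 9.59 × 3480 = 33370 C; n(e⁻) = 33370 / 96485 = 0.3459 mol
Cathode: Cu²⁺ + 2e⁻ → Cu → n(Cu) = 0.3459/2 = 0.1730 mol → 11.0 g
Anode: 2H₂O → O₂ + 4H⁺ + 4e⁻ → n(O₂) = 0.3459/4 = 0.08648 mol → 1.94 L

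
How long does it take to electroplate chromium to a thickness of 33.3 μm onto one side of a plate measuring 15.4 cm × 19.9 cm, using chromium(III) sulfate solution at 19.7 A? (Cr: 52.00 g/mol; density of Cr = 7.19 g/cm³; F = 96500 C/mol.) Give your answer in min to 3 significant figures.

Plated area = 15.4 × 19.9 = 306.5 cm²
Volume = 306.5 × 33.3×10⁻⁴ cm = 1.021 cm³
m(Cr) = 1.021 × 7.19 = 7.341 g
n(Cr) = 7.341 / 52.00 = 0.1412 mol; n(e⁻) = 3 × 0.1412 = 0.4236 mol
Q = 0.4236 × 96500 = 40880 C
t = 40880 / 19.7 = 2075 s = 34.6 min

34.6 min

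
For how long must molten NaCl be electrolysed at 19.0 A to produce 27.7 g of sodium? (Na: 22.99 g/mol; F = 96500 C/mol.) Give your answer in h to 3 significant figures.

1.70 h

n(Na) = 27.7 / 22.99 = 1.205 mol
Na⁺ + e⁻ → Na, so n(e⁻) = 1.205 mol
Q = 1.205 × 96500 = 1.163×10^5 C
t = Q / I = 1.163×10^5 / 19.0 = 6121 s = 1.70 h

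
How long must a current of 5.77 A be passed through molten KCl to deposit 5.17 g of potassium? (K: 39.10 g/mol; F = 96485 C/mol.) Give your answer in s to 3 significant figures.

2210 s

n(K) = 5.17 / 39.10 = 0.1322 mol
K⁺ + e⁻ → K, so n(e⁻) = 0.1322 mol
Q = 0.1322 × 96485 = 12760 C
t = Q / I = 12760 / 5.77 = 2211 s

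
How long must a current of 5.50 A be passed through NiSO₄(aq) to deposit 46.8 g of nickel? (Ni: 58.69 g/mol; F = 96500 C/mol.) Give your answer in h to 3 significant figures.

7.77 h

n(Ni) = 46.8 / 58.69 = 0.7974 mol
Ni²⁺ + 2e⁻ → Ni, so n(e⁻) = 2 × 0.7974 = 1.595 mol
Q = 1.595 × 96500 = 1.539×10^5 C
t = Q / I = 1.539×10^5 / 5.50 = 27980 s = 7.77 h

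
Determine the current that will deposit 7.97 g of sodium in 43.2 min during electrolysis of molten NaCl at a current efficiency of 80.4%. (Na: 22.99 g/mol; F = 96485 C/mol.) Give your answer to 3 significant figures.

n(Na) = 7.97 / 22.99 = 0.3467 mol
Na⁺ + e⁻ → Na, so n(e⁻) = 0.3467 mol
Q = 0.3467 × 96485 / 0.804 = 41610 C
I = Q / t = 41610 / 2592 s = 16.1 A

16.1 A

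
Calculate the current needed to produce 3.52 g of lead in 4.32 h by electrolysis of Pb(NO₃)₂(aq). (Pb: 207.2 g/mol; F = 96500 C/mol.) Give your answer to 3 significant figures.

0.211 A

n(Pb) = 3.52 / 207.2 = 0.01699 mol
Pb²⁺ + 2e⁻ → Pb, so n(e⁻) = 2 × 0.01699 = 0.03398 mol
Q = 0.03398 × 96500 = 3279 C
I = Q / t = 3279 / 15552 s = 0.211 A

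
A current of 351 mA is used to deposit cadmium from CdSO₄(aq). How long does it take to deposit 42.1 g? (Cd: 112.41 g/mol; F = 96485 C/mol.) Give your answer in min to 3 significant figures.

n(Cd) = 42.1 / 112.41 = 0.3745 mol
Cd²⁺ + 2e⁻ → Cd, so n(e⁻) = 2 × 0.3745 = 0.7490 mol
Q = 0.7490 × 96485 = 72270 C
t = Q / I = 72270 / 0.351 = 2.059×10^5 s = 3430 min

3430 min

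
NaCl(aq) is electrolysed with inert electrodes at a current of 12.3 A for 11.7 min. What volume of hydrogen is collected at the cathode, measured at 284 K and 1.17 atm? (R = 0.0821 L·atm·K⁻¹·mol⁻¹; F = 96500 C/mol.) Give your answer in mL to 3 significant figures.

892 mL

Q = It = 12.3 × 702 = 8635 C
n(e⁻) = 8635 / 96500 = 0.08948 mol
2H⁺ + 2e⁻ → H₂, so n(H₂) = 0.08948 / 2 = 0.04474 mol
V = nRT/P = 0.04474 × 0.0821 × 284 / 1.17 = 0.8916 L
= 892 mL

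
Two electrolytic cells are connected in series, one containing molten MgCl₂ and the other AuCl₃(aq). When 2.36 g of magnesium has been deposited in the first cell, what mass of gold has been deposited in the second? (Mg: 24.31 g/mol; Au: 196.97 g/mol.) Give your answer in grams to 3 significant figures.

n(Mg) = 2.36 / 24.31 = 0.09708 mol
Mg²⁺ + 2e⁻ → Mg, so n(e⁻) = 2 × 0.09708 = 0.1942 mol
The cells are in series, so the same charge (and hence the same n(e⁻) = 0.1942 mol) passes through both.
Au³⁺ + 3e⁻ → Au, so n(Au) = 0.1942 / 3 = 0.06473 mol
m(Au) = 0.06473 × 196.97 = 12.7 g

12.7 g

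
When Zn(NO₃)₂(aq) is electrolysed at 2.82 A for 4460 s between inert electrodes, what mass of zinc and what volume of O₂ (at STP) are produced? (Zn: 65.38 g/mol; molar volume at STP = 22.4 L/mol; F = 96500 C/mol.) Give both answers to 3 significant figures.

4.26 g Zn; 0.730 L O₂

Q = 2.82 × 4460 = 12580 C; n(e⁻) = 12580 / 96500 = 0.1304 mol
Cathode: Zn²⁺ + 2e⁻ → Zn → n(Zn) = 0.1304/2 = 0.06520 mol → 4.26 g
Anode: 2H₂O → O₂ + 4H⁺ + 4e⁻ → n(O₂) = 0.1304/4 = 0.03260 mol → 0.730 L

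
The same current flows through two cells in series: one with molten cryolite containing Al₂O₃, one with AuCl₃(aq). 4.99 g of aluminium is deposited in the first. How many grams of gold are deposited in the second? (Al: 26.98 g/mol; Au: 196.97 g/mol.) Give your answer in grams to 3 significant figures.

36.4 g

n(Al) = 4.99 / 26.98 = 0.1850 mol
Al³⁺ + 3e⁻ → Al, so n(e⁻) = 3 × 0.1850 = 0.5550 mol
Same current for the same time ⇒ same n(e⁻) = 0.5550 mol in both cells.
Au³⁺ + 3e⁻ → Au, so n(Au) = 0.5550 / 3 = 0.1850 mol
m(Au) = 0.1850 × 196.97 = 36.4 g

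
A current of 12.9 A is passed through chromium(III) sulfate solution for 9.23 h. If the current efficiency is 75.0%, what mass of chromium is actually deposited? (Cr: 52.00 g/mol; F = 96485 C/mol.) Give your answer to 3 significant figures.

57.8 g

Q = 12.9 × 33228 = 4.286×10^5 C
n(e⁻) = 4.286×10^5 / 96485 = 4.442 mol
Cr³⁺ + 3e⁻ → Cr, so theoretical m(Cr) = 1.481 × 52.00 = 77.01 g
Actual mass = 75.0% × 77.01 = 57.8 g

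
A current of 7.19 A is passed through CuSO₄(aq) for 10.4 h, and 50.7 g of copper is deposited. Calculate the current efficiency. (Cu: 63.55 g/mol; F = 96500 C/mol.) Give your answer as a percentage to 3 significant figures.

Q = 7.19 × 37440 = 2.692×10^5 C
n(e⁻) = 2.692×10^5 / 96500 = 2.790 mol
Cu²⁺ + 2e⁻ → Cu, so theoretical n(Cu) = 1.395 mol → 88.65 g
Efficiency = 50.7 / 88.65 = 0.5719 = 57.2%

57.2%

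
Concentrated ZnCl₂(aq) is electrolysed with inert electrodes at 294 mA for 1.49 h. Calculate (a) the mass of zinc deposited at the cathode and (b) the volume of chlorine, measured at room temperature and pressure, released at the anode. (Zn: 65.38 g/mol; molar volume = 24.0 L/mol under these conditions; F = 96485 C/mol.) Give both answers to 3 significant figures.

Q = 0.294 × 5364 = 1577 C; n(e⁻) = 1577 / 96485 = 0.01634 mol
Cathode: Zn²⁺ + 2e⁻ → Zn → n(Zn) = 0.01634/2 = 0.008170 mol → 0.534 g
Anode: 2Cl⁻ → Cl₂ + 2e⁻ → n(Cl₂) = 0.01634/2 = 0.008170 mol → 0.196 L

0.534 g Zn; 0.196 L Cl₂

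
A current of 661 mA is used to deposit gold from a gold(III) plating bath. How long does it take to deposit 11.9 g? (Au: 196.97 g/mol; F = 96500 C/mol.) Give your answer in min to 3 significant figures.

n(Au) = 11.9 / 196.97 = 0.06042 mol
Au³⁺ + 3e⁻ → Au, so n(e⁻) = 3 × 0.06042 = 0.1813 mol
Q = 0.1813 × 96500 = 17500 C
t = Q / I = 17500 / 0.661 = 26480 s = 441 min

441 min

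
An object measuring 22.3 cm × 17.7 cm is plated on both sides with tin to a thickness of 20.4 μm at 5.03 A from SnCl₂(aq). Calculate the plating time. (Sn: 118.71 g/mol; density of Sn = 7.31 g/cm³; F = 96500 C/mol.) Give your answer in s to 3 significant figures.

Plated area = 2 × 22.3 × 17.7 = 789.4 cm²
Volume = 789.4 × 20.4×10⁻⁴ cm = 1.610 cm³
m(Sn) = 1.610 × 7.31 = 11.77 g
n(Sn) = 11.77 / 118.71 = 0.09915 mol; n(e⁻) = 2 × 0.09915 = 0.1983 mol
Q = 0.1983 × 96500 = 19140 C
t = 19140 / 5.03 = 3805 s

3810 s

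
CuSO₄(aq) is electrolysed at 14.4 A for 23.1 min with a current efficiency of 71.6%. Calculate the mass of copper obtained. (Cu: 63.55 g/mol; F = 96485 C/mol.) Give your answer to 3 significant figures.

4.71 g

Q = 14.4 × 1386 = 19960 C
n(e⁻) = 19960 / 96485 = 0.2069 mol
Cu²⁺ + 2e⁻ → Cu, so theoretical m(Cu) = 0.1035 × 63.55 = 6.577 g
Actual mass = 71.6% × 6.577 = 4.71 g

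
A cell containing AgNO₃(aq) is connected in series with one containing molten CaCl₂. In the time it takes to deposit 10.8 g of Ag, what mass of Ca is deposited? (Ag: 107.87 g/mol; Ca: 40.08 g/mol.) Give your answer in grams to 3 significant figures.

n(Ag) = 10.8 / 107.87 = 0.1001 mol
Ag⁺ + e⁻ → Ag, so n(e⁻) = 0.1001 mol
The cells are in series, so the same charge (and hence the same n(e⁻) = 0.1001 mol) passes through both.
Ca²⁺ + 2e⁻ → Ca, so n(Ca) = 0.1001 / 2 = 0.05005 mol
m(Ca) = 0.05005 × 40.08 = 2.01 g

2.01 g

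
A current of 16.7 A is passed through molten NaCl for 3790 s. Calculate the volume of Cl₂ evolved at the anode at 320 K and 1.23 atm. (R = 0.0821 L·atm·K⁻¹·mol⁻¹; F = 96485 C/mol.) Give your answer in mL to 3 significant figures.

7010 mL

Charge passed = 16.7 × 3790 = 63290 C
n(e⁻) = Q/F = 63290/96485 = 0.6560 mol
2Cl⁻ → Cl₂ + 2e⁻, so n(Cl₂) = 0.6560 / 2 = 0.3280 mol
V = nRT/P = 0.3280 × 0.0821 × 320 / 1.23 = 7.006 L
= 7010 mL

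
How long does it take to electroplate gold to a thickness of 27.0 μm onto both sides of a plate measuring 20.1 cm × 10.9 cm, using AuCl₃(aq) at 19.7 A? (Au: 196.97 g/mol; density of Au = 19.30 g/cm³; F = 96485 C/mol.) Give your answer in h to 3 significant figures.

0.473 h

Plated area = 2 × 20.1 × 10.9 = 438.2 cm²
Volume = 438.2 × 27.0×10⁻⁴ cm = 1.183 cm³
m(Au) = 1.183 × 19.30 = 22.83 g
n(Au) = 22.83 / 196.97 = 0.1159 mol; n(e⁻) = 3 × 0.1159 = 0.3477 mol
Q = 0.3477 × 96485 = 33550 C
t = 33550 / 19.7 = 1703 s = 0.473 h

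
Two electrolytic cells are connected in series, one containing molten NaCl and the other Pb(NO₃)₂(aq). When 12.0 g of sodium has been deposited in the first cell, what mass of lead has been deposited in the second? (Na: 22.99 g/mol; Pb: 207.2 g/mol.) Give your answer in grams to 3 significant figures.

n(Na) = 12.0 / 22.99 = 0.5220 mol
Na⁺ + e⁻ → Na, so n(e⁻) = 0.5220 mol
Same current for the same time ⇒ same n(e⁻) = 0.5220 mol in both cells.
Pb²⁺ + 2e⁻ → Pb, so n(Pb) = 0.5220 / 2 = 0.2610 mol
m(Pb) = 0.2610 × 207.2 = 54.1 g

54.1 g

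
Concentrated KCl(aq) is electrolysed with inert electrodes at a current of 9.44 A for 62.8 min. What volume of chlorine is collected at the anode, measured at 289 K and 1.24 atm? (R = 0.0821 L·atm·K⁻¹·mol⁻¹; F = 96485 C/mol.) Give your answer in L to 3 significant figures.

3.53 L

Q = It = 9.44 × 3768 = 35570 C
Moles of electrons = 35570 / 96485 = 0.3687 mol
2Cl⁻ → Cl₂ + 2e⁻, so n(Cl₂) = 0.3687 / 2 = 0.1844 mol
V = nRT/P = 0.1844 × 0.0821 × 289 / 1.24 = 3.528 L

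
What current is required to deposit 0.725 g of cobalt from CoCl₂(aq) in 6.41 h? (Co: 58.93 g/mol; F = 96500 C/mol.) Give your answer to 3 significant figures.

0.103 A

n(Co) = 0.725 / 58.93 = 0.01230 mol
Co²⁺ + 2e⁻ → Co, so n(e⁻) = 2 × 0.01230 = 0.02460 mol
Q = 0.02460 × 96500 = 2374 C
I = Q / t = 2374 / 23076 s = 0.103 A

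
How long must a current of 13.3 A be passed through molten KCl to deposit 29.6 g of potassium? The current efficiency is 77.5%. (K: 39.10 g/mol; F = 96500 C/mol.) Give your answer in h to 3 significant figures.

1.97 h

n(K) = 29.6 / 39.10 = 0.7570 mol
K⁺ + e⁻ → K, so n(e⁻) = 0.7570 mol
Q = 0.7570 × 96500 / 0.775 = 94260 C
t = Q / I = 94260 / 13.3 = 7087 s = 1.97 h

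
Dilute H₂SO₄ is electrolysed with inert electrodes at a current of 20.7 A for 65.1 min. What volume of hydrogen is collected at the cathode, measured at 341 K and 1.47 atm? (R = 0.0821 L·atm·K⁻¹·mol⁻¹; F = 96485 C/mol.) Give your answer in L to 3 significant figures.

7.98 L

Q = It = 20.7 × 3906 = 80850 C
n(e⁻) = 80850 / 96485 = 0.8380 mol
2H⁺ + 2e⁻ → H₂, so n(H₂) = 0.8380 / 2 = 0.4190 mol
V = nRT/P = 0.4190 × 0.0821 × 341 / 1.47 = 7.980 L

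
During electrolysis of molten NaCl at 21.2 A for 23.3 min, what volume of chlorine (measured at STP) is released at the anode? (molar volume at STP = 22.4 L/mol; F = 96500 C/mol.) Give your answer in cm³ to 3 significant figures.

Q = 21.2 A × 1398 s = 29640 C
Moles of electrons = 29640 / 96500 = 0.3072 mol
2Cl⁻ → Cl₂ + 2e⁻, so n(Cl₂) = 0.3072 / 2 = 0.1536 mol
V = 0.1536 × 22.4 = 3.441 L
= 3440 cm³

3440 cm³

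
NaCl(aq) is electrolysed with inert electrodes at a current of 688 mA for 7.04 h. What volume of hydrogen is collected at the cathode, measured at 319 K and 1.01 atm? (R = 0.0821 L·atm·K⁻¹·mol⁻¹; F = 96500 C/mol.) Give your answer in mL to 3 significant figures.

2340 mL

Charge passed = 0.688 × 25344 = 17440 C
Moles of electrons = 17440 / 96500 = 0.1807 mol
2H⁺ + 2e⁻ → H₂, so n(H₂) = 0.1807 / 2 = 0.09035 mol
V = nRT/P = 0.09035 × 0.0821 × 319 / 1.01 = 2.343 L
= 2340 mL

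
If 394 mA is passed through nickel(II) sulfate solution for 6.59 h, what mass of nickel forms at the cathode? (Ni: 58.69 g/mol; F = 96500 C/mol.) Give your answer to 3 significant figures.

2.84 g

Q = 0.394 A × 23724 s = 9347 C
Moles of electrons = 9347 / 96500 = 0.09686 mol
Ni²⁺ + 2e⁻ → Ni, so n(Ni) = 0.09686 / 2 = 0.04843 mol
m = 0.04843 × 58.69 = 2.84 g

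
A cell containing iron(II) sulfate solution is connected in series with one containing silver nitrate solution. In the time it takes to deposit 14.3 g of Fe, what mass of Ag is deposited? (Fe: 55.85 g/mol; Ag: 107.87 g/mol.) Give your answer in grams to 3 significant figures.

55.2 g

n(Fe) = 14.3 / 55.85 = 0.2560 mol
Fe²⁺ + 2e⁻ → Fe, so n(e⁻) = 2 × 0.2560 = 0.5120 mol
Since the cells are in series, n(e⁻) in the Ag cell is also 0.5120 mol.
Ag⁺ + e⁻ → Ag, so n(Ag) = 0.5120 mol
m(Ag) = 0.5120 × 107.87 = 55.2 g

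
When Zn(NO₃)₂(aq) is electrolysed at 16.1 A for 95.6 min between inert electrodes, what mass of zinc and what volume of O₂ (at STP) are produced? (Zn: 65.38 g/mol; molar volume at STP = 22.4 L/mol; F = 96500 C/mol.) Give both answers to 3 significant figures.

31.3 g Zn; 5.36 L O₂

Q = 16.1 × 5736 = 92350 C; n(e⁻) = 92350 / 96500 = 0.9570 mol
Cathode: Zn²⁺ + 2e⁻ → Zn → n(Zn) = 0.9570/2 = 0.4785 mol → 31.3 g
Anode: 2H₂O → O₂ + 4H⁺ + 4e⁻ → n(O₂) = 0.9570/4 = 0.2393 mol → 5.36 L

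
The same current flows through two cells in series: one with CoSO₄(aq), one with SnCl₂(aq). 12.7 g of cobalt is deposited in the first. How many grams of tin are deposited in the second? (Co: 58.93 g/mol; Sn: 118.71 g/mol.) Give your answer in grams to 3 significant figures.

25.6 g

n(Co) = 12.7 / 58.93 = 0.2155 mol
Co²⁺ + 2e⁻ → Co, so n(e⁻) = 2 × 0.2155 = 0.4310 mol
Same current for the same time ⇒ same n(e⁻) = 0.4310 mol in both cells.
Sn²⁺ + 2e⁻ → Sn, so n(Sn) = 0.4310 / 2 = 0.2155 mol
m(Sn) = 0.2155 × 118.71 = 25.6 g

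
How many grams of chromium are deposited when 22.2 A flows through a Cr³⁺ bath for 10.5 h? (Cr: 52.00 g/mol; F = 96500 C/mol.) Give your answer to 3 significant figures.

151 g

Q = 22.2 A × 37800 s = 8.392×10^5 C
Moles of electrons = 8.392×10^5 / 96500 = 8.696 mol
Cr³⁺ + 3e⁻ → Cr, so n(Cr) = 8.696 / 3 = 2.899 mol
m = 2.899 × 52.00 = 151 g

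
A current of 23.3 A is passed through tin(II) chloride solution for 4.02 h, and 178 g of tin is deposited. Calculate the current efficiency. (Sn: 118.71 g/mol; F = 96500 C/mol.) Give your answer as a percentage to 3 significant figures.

Q = 23.3 × 14472 = 3.372×10^5 C
n(e⁻) = 3.372×10^5 / 96500 = 3.494 mol
Sn²⁺ + 2e⁻ → Sn, so theoretical n(Sn) = 1.747 mol → 207.4 g
Efficiency = 178 / 207.4 = 0.8582 = 85.8%

85.8%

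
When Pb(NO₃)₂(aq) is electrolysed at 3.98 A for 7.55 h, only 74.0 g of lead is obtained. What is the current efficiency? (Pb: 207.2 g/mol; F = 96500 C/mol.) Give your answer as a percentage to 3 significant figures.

Q = 3.98 × 27180 = 1.082×10^5 C
n(e⁻) = 1.082×10^5 / 96500 = 1.121 mol
Pb²⁺ + 2e⁻ → Pb, so theoretical n(Pb) = 0.5605 mol → 116.1 g
Efficiency = 74.0 / 116.1 = 0.6374 = 63.7%

63.7%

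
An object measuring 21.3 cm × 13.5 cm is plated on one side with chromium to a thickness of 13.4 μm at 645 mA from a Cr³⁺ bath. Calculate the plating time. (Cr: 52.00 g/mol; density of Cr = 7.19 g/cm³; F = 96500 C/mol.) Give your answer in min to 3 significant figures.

Plated area = 21.3 × 13.5 = 287.6 cm²
Volume = 287.6 × 13.4×10⁻⁴ cm = 0.3854 cm³
m(Cr) = 0.3854 × 7.19 = 2.771 g
n(Cr) = 2.771 / 52.00 = 0.05329 mol; n(e⁻) = 3 × 0.05329 = 0.1599 mol
Q = 0.1599 × 96500 = 15430 C
t = 15430 / 0.645 = 23920 s = 399 min

399 min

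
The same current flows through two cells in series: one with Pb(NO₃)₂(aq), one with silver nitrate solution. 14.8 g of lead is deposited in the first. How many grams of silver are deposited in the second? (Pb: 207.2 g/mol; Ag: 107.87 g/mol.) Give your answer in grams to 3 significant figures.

15.4 g

n(Pb) = 14.8 / 207.2 = 0.07143 mol
Pb²⁺ + 2e⁻ → Pb, so n(e⁻) = 2 × 0.07143 = 0.1429 mol
Since the cells are in series, n(e⁻) in the Ag cell is also 0.1429 mol.
Ag⁺ + e⁻ → Ag, so n(Ag) = 0.1429 mol
m(Ag) = 0.1429 × 107.87 = 15.4 g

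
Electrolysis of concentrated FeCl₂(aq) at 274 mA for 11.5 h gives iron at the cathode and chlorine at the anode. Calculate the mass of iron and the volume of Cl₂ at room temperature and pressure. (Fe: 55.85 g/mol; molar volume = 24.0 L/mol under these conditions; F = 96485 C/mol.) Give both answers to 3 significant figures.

Q = 0.274 × 41400 = 11340 C; n(e⁻) = 11340 / 96485 = 0.1175 mol
Cathode: Fe²⁺ + 2e⁻ → Fe → n(Fe) = 0.1175/2 = 0.05875 mol → 3.28 g
Anode: 2Cl⁻ → Cl₂ + 2e⁻ → n(Cl₂) = 0.1175/2 = 0.05875 mol → 1.41 L

3.28 g Fe; 1.41 L Cl₂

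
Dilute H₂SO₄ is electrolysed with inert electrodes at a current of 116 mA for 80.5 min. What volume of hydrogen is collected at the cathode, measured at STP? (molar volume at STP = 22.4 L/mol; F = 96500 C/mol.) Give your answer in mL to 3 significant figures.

65.0 mL

Charge passed = 0.116 × 4830 = 560.3 C
n(e⁻) = 560.3 / 96500 = 0.005806 mol
2H⁺ + 2e⁻ → H₂, so n(H₂) = 0.005806 / 2 = 0.002903 mol
V = 0.002903 × 22.4 = 0.06503 L
= 65.0 mL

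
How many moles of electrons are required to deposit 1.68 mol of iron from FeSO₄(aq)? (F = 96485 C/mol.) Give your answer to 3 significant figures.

3.36 mol

Fe²⁺ + 2e⁻ → Fe, so n(e⁻) = 2 × 1.68 = 3.360 mol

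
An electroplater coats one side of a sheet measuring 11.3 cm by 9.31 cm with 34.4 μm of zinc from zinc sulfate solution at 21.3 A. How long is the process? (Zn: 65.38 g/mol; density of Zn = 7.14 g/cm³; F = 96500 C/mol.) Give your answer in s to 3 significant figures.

Plated area = 11.3 × 9.31 = 105.2 cm²
Volume = 105.2 × 34.4×10⁻⁴ cm = 0.3619 cm³
m(Zn) = 0.3619 × 7.14 = 2.584 g
n(Zn) = 2.584 / 65.38 = 0.03952 mol; n(e⁻) = 2 × 0.03952 = 0.07904 mol
Q = 0.07904 × 96500 = 7627 C
t = 7627 / 21.3 = 358.1 s

358 s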